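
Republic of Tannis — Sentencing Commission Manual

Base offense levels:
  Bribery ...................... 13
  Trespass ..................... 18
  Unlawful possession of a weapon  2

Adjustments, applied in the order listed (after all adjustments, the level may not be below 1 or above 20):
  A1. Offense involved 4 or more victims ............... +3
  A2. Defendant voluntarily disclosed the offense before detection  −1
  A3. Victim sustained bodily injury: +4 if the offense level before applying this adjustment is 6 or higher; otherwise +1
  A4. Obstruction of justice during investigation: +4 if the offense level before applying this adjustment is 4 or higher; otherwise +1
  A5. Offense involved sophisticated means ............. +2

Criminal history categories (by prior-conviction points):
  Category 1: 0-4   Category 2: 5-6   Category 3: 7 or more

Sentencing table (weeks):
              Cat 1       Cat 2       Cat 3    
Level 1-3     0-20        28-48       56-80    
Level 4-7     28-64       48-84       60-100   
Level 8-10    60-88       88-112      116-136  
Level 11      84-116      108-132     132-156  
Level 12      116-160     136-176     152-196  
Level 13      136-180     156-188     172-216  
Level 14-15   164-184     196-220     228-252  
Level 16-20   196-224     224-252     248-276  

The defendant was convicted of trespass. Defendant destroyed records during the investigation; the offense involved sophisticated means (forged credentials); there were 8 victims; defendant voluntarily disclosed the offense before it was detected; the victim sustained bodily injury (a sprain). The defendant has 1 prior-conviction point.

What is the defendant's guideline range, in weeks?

196-224 weeks

Base offense level for trespass: 18.
A1 applies: 18 + 3 = 21.
A2 applies: 21 − 1 = 20.
A3 applies (level before this adjustment is 20 ≥ 6, so +4): 20 + 4 = 24.
A4 applies (level before this adjustment is 24 ≥ 4, so +4): 24 + 4 = 28.
A5 applies: 28 + 2 = 30.
Level 30 exceeds the maximum of 20; capped at 20.
Final offense level: 20.
Criminal history: 1 prior point → Category 1 (0-4).
Level 20 falls in the 16-20 band.
Grid: Level 16-20 × Category 1 = 196-224 weeks.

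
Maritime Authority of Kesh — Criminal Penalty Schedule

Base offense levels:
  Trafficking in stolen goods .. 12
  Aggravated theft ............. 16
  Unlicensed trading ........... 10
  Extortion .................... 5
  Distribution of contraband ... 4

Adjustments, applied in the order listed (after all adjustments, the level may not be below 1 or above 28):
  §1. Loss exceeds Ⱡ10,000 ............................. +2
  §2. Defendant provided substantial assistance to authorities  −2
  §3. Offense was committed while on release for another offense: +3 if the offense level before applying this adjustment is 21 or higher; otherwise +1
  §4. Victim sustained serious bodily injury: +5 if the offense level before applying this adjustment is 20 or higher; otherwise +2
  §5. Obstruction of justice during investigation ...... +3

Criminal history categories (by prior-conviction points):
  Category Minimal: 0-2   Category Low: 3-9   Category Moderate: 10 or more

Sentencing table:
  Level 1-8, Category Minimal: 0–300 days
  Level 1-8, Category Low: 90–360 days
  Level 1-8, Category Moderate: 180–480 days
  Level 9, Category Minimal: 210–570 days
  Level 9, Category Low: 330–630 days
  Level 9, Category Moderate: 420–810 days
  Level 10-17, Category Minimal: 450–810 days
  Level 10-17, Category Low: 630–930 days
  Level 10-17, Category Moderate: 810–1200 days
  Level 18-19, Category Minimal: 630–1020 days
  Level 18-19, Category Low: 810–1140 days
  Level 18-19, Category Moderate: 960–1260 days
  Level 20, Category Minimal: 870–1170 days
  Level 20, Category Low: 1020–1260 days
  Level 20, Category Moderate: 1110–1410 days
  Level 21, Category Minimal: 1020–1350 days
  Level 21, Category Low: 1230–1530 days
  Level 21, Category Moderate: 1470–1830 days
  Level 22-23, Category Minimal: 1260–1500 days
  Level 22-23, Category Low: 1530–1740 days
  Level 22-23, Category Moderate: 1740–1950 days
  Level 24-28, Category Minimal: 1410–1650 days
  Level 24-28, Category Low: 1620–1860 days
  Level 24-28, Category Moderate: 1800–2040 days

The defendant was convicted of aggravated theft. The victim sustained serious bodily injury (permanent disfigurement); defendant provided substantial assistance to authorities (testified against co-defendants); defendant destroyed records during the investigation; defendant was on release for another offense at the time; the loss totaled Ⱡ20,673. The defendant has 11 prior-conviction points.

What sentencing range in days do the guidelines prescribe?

Base offense level for aggravated theft: 16.
§1 applies: 16 + 2 = 18.
§2 applies: 18 − 2 = 16.
§3 applies (level before this adjustment is 16 < 21, so +1): 16 + 1 = 17.
§4 applies (level before this adjustment is 17 < 20, so +2): 17 + 2 = 19.
§5 applies: 19 + 3 = 22.
Final offense level: 22.
Criminal history: 11 prior points → Category Moderate (10+).
Level 22 falls in the 22-23 band.
Grid: Level 22-23 × Category Moderate = 1740-1950 days.

1740-1950 days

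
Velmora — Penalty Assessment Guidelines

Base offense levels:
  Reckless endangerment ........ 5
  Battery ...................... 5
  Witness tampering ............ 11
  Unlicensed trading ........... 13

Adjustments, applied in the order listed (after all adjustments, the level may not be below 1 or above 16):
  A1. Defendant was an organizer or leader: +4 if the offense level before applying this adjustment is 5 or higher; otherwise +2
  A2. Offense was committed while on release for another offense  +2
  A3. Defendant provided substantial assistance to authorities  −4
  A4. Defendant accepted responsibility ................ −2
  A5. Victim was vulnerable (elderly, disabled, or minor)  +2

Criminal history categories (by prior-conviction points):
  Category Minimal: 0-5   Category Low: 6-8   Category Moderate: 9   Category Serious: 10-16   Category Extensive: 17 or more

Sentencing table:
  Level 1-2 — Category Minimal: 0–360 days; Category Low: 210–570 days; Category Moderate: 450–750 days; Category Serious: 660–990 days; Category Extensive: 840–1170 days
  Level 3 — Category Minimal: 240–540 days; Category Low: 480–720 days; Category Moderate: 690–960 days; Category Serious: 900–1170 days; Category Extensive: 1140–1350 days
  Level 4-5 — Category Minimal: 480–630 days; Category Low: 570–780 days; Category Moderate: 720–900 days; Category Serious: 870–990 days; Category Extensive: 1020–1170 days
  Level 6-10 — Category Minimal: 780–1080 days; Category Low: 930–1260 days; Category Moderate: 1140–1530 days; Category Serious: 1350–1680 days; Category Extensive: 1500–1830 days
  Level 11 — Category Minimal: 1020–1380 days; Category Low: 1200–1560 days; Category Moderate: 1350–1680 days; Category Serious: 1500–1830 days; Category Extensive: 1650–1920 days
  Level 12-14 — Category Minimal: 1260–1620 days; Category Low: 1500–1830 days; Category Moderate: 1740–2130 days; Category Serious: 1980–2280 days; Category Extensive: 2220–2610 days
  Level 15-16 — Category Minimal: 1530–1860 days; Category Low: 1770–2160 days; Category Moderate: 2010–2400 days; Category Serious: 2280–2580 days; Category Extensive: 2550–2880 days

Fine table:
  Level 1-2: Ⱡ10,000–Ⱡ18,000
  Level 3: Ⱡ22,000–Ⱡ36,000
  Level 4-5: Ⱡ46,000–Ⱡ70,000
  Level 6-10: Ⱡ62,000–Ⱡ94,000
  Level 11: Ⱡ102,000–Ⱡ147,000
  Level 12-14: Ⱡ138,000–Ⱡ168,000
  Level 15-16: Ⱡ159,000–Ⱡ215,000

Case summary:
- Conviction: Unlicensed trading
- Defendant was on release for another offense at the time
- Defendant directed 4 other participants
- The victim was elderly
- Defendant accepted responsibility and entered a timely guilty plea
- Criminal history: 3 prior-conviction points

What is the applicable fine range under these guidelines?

Base offense level for unlicensed trading: 13.
A1 applies (level before this adjustment is 13 ≥ 5, so +4): 13 + 4 = 17.
A2 applies: 17 + 2 = 19.
A3 does not apply.
A4 applies: 19 − 2 = 17.
A5 applies: 17 + 2 = 19.
Level 19 exceeds the maximum of 16; capped at 16.
Final offense level: 16.
Level 16 falls in the 15-16 band.
Fine table: Level 15-16 → Ⱡ159,000–Ⱡ215,000.

Ⱡ159,000–Ⱡ215,000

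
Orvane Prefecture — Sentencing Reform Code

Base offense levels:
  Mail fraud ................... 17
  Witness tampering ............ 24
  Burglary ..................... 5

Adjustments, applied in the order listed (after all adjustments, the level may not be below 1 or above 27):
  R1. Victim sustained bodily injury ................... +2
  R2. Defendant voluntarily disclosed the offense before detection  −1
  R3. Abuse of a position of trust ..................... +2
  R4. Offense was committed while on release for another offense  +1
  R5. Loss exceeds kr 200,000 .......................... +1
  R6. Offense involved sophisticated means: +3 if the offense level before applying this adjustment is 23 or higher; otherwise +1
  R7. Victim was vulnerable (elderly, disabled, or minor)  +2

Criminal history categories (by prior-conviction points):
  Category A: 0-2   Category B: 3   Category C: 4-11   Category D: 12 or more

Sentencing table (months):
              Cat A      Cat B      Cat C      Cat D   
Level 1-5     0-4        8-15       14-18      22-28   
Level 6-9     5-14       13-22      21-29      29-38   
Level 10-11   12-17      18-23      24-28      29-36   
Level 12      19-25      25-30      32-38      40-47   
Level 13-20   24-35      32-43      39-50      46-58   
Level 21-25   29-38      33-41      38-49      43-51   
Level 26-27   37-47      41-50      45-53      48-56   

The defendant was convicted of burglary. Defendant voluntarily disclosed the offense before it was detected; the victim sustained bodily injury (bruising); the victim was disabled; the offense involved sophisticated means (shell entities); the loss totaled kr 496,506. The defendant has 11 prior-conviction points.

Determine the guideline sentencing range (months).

Base offense level for burglary: 5.
R1 applies: 5 + 2 = 7.
R2 applies: 7 − 1 = 6.
R3 does not apply.
R5 applies: 6 + 1 = 7.
R6 applies (level before this adjustment is 7 < 23, so +1): 7 + 1 = 8.
R7 applies: 8 + 2 = 10.
Final offense level: 10.
Criminal history: 11 prior points → Category C (4-11).
Level 10 falls in the 10-11 band.
Grid: Level 10-11 × Category C = 24-28 months.

24-28 months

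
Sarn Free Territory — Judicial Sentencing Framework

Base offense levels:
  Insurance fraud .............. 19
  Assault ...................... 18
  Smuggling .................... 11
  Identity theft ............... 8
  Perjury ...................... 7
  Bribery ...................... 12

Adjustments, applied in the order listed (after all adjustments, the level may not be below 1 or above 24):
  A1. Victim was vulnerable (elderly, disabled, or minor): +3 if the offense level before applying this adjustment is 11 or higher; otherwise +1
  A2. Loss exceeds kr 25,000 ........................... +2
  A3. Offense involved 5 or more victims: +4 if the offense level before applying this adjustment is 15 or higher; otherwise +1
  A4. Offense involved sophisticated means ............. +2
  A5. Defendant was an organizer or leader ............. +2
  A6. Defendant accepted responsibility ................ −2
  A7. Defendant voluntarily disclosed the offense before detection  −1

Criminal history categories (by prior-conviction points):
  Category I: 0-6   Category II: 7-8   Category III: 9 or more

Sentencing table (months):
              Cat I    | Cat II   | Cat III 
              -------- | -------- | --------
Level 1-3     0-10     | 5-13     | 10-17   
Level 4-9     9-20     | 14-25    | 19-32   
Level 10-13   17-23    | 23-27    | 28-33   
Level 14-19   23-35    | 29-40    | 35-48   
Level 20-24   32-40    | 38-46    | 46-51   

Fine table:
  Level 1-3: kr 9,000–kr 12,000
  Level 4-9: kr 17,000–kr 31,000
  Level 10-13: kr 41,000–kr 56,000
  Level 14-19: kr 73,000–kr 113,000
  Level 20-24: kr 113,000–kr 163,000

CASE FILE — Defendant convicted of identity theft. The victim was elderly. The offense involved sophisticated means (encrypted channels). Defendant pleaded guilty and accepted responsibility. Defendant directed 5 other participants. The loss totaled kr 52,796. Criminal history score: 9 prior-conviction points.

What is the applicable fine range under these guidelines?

Base offense level for identity theft: 8.
A1 applies (level before this adjustment is 8 < 11, so +1): 8 + 1 = 9.
A2 applies: 9 + 2 = 11.
A3 does not apply.
A4 applies: 11 + 2 = 13.
A5 applies: 13 + 2 = 15.
A6 applies: 15 − 2 = 13.
Final offense level: 13.
Level 13 falls in the 10-13 band.
Fine table: Level 10-13 → kr 41,000–kr 56,000.

kr 41,000–kr 56,000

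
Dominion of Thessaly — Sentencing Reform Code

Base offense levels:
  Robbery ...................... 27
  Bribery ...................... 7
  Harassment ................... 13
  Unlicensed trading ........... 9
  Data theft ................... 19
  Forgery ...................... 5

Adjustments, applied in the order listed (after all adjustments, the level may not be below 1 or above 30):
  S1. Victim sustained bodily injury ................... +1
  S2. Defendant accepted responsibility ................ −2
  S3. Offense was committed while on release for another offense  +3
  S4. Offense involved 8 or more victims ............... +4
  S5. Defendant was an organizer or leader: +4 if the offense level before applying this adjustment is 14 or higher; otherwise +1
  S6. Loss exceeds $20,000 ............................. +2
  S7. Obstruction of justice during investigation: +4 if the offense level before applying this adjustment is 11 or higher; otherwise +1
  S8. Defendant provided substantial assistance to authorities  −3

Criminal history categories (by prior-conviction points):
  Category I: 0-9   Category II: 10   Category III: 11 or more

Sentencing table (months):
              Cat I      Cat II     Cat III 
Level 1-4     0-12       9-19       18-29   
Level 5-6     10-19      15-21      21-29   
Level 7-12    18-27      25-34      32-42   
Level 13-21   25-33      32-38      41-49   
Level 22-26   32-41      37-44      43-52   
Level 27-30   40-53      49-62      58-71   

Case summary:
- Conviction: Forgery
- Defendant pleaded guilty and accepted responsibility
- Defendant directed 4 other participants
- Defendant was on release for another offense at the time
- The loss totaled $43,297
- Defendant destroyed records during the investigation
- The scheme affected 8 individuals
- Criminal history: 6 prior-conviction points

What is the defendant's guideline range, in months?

25-33 months

Base offense level for forgery: 5.
S1 does not apply.
S2 applies: 5 − 2 = 3.
S3 applies: 3 + 3 = 6.
S4 applies: 6 + 4 = 10.
S5 applies (level before this adjustment is 10 < 14, so +1): 10 + 1 = 11.
S6 applies: 11 + 2 = 13.
S7 applies (level before this adjustment is 13 ≥ 11, so +4): 13 + 4 = 17.
S8 does not apply.
Final offense level: 17.
Criminal history: 6 prior points → Category I (0-9).
Level 17 falls in the 13-21 band.
Grid: Level 13-21 × Category I = 25-33 months.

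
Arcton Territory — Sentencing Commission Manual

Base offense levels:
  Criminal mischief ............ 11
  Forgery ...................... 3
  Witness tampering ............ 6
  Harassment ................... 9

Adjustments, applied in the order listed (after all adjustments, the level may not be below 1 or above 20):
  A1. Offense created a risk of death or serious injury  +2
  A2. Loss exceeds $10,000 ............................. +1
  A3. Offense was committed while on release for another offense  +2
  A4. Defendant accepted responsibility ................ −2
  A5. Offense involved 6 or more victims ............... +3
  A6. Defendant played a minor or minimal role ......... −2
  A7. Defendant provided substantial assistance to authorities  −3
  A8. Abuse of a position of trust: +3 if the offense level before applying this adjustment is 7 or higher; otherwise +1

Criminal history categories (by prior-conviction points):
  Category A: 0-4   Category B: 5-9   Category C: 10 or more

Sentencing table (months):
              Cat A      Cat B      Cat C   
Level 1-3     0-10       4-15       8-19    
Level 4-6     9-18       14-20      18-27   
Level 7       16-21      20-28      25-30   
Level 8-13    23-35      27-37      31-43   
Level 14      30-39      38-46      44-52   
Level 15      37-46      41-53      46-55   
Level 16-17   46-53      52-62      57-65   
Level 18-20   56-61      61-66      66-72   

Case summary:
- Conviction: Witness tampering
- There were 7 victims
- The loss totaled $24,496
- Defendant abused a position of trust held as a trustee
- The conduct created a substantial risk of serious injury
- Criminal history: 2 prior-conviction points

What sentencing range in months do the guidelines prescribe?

Base offense level for witness tampering: 6.
A1 applies: 6 + 2 = 8.
A2 applies: 8 + 1 = 9.
A4 does not apply.
A5 applies: 9 + 3 = 12.
A8 applies (level before this adjustment is 12 ≥ 7, so +3): 12 + 3 = 15.
Final offense level: 15.
Criminal history: 2 prior points → Category A (0-4).
Level 15 falls in the 15 band.
Grid: Level 15 × Category A = 37-46 months.

37-46 months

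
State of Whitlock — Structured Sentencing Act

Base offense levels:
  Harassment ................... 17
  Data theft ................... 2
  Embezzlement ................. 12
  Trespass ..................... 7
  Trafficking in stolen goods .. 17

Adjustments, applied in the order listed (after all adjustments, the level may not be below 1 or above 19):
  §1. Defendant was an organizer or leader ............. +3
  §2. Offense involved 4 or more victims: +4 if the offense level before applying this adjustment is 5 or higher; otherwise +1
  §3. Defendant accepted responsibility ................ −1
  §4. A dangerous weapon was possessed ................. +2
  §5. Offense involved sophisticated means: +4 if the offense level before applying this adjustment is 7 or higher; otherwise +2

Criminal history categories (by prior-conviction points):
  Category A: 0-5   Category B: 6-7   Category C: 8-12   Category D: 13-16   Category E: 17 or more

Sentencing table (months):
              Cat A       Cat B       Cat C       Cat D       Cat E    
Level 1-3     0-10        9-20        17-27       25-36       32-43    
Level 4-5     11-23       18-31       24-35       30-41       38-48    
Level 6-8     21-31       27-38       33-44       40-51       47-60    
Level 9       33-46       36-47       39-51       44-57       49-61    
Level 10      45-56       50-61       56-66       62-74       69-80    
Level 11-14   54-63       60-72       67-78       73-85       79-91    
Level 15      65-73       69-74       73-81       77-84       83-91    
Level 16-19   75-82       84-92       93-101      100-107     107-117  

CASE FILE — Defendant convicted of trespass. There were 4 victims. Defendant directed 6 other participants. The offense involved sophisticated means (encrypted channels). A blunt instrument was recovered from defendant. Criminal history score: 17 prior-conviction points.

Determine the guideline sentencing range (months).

Base offense level for trespass: 7.
§1 applies: 7 + 3 = 10.
§2 applies (level before this adjustment is 10 ≥ 5, so +4): 10 + 4 = 14.
§3 does not apply.
§4 applies: 14 + 2 = 16.
§5 applies (level before this adjustment is 16 ≥ 7, so +4): 16 + 4 = 20.
Level 20 exceeds the maximum of 19; capped at 19.
Final offense level: 19.
Criminal history: 17 prior points → Category E (17+).
Level 19 falls in the 16-19 band.
Grid: Level 16-19 × Category E = 107-117 months.

107-117 months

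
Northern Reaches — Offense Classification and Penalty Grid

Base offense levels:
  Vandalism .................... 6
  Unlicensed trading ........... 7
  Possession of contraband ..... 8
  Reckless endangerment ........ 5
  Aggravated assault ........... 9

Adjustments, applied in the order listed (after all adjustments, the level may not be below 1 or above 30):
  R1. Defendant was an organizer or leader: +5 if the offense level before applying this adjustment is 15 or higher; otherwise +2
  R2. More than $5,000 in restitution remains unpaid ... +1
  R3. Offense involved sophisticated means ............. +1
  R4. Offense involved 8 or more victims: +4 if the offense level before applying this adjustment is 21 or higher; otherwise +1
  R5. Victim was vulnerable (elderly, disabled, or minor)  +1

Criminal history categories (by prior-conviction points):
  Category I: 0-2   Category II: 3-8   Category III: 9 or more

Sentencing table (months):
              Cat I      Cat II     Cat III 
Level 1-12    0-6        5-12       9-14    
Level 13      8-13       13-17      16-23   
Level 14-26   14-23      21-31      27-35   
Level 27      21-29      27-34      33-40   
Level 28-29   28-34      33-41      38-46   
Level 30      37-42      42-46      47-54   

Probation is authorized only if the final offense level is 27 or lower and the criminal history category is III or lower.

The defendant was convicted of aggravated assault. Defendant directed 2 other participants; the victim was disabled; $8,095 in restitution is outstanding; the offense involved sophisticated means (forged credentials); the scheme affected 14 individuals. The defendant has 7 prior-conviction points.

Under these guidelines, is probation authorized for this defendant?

Base offense level for aggravated assault: 9.
R1 applies (level before this adjustment is 9 < 15, so +2): 9 + 2 = 11.
R2 applies: 11 + 1 = 12.
R3 applies: 12 + 1 = 13.
R4 applies (level before this adjustment is 13 < 21, so +1): 13 + 1 = 14.
R5 applies: 14 + 1 = 15.
Final offense level: 15.
Criminal history: 7 prior points → Category II (3-8).
Level 15 falls in the 14-26 band.
Grid: Level 14-26 × Category II = 21-31 months.
Probation check: level 15 ≤ 27 and category II ≤ III → eligible.

Yes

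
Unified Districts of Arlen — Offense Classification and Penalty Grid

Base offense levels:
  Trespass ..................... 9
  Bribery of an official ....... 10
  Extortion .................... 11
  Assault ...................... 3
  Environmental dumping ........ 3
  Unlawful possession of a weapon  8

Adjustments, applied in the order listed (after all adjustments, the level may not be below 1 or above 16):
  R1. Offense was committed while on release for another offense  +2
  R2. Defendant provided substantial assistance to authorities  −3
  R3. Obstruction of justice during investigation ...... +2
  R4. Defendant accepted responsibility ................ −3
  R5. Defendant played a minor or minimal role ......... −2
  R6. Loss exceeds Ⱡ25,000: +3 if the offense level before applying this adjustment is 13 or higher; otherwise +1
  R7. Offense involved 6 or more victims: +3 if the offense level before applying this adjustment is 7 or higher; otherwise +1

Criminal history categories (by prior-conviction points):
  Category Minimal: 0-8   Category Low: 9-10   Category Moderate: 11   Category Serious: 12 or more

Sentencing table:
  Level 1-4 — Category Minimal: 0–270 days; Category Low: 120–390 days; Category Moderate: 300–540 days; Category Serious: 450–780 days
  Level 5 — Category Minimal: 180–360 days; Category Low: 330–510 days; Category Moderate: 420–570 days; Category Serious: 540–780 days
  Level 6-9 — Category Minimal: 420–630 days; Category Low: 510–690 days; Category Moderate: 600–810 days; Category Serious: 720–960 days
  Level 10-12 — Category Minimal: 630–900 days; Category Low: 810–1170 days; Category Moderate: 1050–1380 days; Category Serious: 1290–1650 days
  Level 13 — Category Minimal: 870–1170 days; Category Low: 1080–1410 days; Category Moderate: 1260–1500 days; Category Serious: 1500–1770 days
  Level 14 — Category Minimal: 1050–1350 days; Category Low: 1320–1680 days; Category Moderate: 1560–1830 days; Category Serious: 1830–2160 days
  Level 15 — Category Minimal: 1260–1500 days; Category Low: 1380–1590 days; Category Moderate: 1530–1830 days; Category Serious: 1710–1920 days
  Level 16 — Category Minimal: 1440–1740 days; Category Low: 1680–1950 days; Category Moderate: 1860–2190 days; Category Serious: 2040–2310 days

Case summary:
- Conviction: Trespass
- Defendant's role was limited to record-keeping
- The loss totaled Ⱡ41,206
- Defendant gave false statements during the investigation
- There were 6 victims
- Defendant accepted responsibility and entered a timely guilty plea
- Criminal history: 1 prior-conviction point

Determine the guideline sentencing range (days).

Base offense level for trespass: 9.
R3 applies: 9 + 2 = 11.
R4 applies: 11 − 3 = 8.
R5 applies: 8 − 2 = 6.
R6 applies (level before this adjustment is 6 < 13, so +1): 6 + 1 = 7.
R7 applies (level before this adjustment is 7 ≥ 7, so +3): 7 + 3 = 10.
Final offense level: 10.
Criminal history: 1 prior point → Category Minimal (0-8).
Level 10 falls in the 10-12 band.
Grid: Level 10-12 × Category Minimal = 630-900 days.

630-900 days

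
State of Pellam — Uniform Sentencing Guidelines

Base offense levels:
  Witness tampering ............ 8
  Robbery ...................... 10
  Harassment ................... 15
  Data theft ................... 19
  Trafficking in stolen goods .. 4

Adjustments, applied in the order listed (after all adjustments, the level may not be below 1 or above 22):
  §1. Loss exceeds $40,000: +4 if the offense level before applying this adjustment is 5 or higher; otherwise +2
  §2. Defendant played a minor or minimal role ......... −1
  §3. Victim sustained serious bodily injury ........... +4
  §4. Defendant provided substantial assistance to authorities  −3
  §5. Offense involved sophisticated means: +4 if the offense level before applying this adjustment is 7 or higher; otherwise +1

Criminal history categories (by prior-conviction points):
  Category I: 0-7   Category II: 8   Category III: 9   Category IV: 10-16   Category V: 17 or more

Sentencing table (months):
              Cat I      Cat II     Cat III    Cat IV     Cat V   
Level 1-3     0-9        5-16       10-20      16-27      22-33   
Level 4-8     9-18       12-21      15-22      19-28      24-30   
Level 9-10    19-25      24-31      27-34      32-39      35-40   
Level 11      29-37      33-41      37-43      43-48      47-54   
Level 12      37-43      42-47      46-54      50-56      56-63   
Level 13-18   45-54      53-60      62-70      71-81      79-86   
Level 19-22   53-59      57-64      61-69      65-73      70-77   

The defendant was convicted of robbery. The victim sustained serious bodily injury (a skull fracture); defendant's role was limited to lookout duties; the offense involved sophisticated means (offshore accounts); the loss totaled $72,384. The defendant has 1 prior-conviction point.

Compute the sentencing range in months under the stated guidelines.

Base offense level for robbery: 10.
§1 applies (level before this adjustment is 10 ≥ 5, so +4): 10 + 4 = 14.
§2 applies: 14 − 1 = 13.
§3 applies: 13 + 4 = 17.
§5 applies (level before this adjustment is 17 ≥ 7, so +4): 17 + 4 = 21.
Final offense level: 21.
Criminal history: 1 prior point → Category I (0-7).
Level 21 falls in the 19-22 band.
Grid: Level 19-22 × Category I = 53-59 months.

53-59 months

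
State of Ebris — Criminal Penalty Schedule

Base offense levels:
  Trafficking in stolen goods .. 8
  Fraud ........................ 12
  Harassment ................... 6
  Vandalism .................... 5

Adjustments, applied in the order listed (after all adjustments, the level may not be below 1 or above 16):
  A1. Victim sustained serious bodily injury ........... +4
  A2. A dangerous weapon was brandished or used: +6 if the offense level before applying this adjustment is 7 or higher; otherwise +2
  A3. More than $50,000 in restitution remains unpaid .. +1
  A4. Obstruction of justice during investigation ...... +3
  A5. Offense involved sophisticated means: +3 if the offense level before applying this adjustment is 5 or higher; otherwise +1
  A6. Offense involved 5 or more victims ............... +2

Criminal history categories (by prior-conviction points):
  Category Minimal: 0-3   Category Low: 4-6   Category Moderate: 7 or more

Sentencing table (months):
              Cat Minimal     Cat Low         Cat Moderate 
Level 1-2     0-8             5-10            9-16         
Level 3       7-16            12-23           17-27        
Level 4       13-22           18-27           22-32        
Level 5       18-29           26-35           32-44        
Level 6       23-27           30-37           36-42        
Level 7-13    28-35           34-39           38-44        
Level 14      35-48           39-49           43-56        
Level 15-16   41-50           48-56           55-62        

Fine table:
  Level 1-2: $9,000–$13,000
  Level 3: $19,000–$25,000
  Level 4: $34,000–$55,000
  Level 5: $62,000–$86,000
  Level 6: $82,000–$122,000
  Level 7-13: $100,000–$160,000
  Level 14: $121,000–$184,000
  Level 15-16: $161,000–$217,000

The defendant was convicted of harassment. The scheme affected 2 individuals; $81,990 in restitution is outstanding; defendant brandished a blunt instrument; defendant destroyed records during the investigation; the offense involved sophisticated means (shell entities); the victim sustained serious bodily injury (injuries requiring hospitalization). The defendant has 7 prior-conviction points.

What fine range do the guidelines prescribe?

$161,000–$217,000

Base offense level for harassment: 6.
A1 applies: 6 + 4 = 10.
A2 applies (level before this adjustment is 10 ≥ 7, so +6): 10 + 6 = 16.
A3 applies: 16 + 1 = 17.
A4 applies: 17 + 3 = 20.
A5 applies (level before this adjustment is 20 ≥ 5, so +3): 20 + 3 = 23.
Level 23 exceeds the maximum of 16; capped at 16.
Final offense level: 16.
Level 16 falls in the 15-16 band.
Fine table: Level 15-16 → $161,000–$217,000.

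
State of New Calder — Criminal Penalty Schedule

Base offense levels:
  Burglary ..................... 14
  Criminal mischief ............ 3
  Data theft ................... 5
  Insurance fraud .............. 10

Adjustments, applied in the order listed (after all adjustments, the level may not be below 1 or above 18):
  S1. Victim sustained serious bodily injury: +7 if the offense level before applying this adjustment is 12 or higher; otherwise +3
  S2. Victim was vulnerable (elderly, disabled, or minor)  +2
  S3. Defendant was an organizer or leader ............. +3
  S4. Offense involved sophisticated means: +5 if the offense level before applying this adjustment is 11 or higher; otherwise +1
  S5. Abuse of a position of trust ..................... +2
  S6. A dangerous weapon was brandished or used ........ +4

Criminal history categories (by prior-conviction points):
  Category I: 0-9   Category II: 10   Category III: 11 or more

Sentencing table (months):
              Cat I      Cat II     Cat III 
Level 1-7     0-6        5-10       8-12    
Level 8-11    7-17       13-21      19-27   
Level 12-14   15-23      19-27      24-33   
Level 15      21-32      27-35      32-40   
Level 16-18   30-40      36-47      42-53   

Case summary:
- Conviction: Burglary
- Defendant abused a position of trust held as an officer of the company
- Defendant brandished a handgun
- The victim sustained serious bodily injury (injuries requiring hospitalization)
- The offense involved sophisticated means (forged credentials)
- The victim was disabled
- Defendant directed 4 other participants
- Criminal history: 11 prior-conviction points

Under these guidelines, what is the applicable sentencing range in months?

42-53 months

Base offense level for burglary: 14.
S1 applies (level before this adjustment is 14 ≥ 12, so +7): 14 + 7 = 21.
S2 applies: 21 + 2 = 23.
S3 applies: 23 + 3 = 26.
S4 applies (level before this adjustment is 26 ≥ 11, so +5): 26 + 5 = 31.
S5 applies: 31 + 2 = 33.
S6 applies: 33 + 4 = 37.
Level 37 exceeds the maximum of 18; capped at 18.
Final offense level: 18.
Criminal history: 11 prior points → Category III (11+).
Level 18 falls in the 16-18 band.
Grid: Level 16-18 × Category III = 42-53 months.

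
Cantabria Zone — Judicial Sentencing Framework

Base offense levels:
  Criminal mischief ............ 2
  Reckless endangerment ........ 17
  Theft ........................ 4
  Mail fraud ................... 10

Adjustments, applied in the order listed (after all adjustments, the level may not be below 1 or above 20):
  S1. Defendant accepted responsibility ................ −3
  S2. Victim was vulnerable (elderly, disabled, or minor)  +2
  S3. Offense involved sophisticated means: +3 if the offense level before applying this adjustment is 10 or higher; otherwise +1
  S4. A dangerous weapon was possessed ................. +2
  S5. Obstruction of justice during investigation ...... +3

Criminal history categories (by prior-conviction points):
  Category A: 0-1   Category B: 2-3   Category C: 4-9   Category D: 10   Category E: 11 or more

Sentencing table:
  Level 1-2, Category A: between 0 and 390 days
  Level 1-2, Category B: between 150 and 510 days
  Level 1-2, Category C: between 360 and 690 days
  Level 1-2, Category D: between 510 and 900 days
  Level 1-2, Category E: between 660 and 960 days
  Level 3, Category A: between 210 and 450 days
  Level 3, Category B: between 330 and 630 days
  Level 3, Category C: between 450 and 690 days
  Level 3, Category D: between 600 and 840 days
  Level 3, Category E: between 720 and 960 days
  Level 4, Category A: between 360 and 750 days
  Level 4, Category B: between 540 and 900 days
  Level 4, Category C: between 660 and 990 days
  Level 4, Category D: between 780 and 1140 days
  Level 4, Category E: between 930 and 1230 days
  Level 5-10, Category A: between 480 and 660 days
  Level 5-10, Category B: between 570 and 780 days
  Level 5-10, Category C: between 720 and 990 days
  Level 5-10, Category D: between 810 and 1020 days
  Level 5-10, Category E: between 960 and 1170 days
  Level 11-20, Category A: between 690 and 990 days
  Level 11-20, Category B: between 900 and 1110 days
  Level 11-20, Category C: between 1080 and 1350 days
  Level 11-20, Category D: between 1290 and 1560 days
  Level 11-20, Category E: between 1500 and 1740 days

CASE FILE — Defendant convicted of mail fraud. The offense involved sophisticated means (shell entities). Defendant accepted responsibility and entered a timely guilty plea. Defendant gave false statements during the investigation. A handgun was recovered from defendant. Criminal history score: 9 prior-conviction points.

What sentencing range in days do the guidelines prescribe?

Base offense level for mail fraud: 10.
S1 applies: 10 − 3 = 7.
S2 does not apply.
S3 applies (level before this adjustment is 7 < 10, so +1): 7 + 1 = 8.
S4 applies: 8 + 2 = 10.
S5 applies: 10 + 3 = 13.
Final offense level: 13.
Criminal history: 9 prior points → Category C (4-9).
Level 13 falls in the 11-20 band.
Grid: Level 11-20 × Category C = 1080-1350 days.

1080-1350 days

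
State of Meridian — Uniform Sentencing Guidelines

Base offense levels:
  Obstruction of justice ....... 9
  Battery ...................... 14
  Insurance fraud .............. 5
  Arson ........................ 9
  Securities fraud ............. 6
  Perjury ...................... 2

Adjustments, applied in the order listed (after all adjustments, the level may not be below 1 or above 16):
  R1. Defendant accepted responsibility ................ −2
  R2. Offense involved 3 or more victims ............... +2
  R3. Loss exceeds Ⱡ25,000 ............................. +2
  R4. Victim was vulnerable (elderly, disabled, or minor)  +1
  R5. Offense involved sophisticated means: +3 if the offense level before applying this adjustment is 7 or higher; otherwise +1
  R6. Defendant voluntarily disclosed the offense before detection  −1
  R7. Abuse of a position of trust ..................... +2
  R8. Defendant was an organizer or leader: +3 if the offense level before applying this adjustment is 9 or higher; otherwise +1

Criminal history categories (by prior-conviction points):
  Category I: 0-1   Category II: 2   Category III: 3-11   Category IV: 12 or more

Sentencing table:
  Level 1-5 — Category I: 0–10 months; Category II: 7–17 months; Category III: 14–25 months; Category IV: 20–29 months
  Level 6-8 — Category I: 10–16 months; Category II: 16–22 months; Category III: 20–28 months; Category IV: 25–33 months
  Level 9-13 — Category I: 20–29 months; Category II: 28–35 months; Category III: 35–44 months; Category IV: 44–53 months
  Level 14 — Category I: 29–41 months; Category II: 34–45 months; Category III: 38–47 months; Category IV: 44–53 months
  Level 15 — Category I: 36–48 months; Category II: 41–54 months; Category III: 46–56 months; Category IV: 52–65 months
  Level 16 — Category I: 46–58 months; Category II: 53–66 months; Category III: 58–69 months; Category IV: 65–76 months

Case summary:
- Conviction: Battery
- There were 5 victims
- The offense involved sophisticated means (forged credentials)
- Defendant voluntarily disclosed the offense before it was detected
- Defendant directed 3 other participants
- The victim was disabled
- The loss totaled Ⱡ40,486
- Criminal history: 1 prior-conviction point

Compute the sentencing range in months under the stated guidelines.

Base offense level for battery: 14.
R1 does not apply.
R2 applies: 14 + 2 = 16.
R3 applies: 16 + 2 = 18.
R4 applies: 18 + 1 = 19.
R5 applies (level before this adjustment is 19 ≥ 7, so +3): 19 + 3 = 22.
R6 applies: 22 − 1 = 21.
R8 applies (level before this adjustment is 21 ≥ 9, so +3): 21 + 3 = 24.
Level 24 exceeds the maximum of 16; capped at 16.
Final offense level: 16.
Criminal history: 1 prior point → Category I (0-1).
Level 16 falls in the 16 band.
Grid: Level 16 × Category I = 46-58 months.

46-58 months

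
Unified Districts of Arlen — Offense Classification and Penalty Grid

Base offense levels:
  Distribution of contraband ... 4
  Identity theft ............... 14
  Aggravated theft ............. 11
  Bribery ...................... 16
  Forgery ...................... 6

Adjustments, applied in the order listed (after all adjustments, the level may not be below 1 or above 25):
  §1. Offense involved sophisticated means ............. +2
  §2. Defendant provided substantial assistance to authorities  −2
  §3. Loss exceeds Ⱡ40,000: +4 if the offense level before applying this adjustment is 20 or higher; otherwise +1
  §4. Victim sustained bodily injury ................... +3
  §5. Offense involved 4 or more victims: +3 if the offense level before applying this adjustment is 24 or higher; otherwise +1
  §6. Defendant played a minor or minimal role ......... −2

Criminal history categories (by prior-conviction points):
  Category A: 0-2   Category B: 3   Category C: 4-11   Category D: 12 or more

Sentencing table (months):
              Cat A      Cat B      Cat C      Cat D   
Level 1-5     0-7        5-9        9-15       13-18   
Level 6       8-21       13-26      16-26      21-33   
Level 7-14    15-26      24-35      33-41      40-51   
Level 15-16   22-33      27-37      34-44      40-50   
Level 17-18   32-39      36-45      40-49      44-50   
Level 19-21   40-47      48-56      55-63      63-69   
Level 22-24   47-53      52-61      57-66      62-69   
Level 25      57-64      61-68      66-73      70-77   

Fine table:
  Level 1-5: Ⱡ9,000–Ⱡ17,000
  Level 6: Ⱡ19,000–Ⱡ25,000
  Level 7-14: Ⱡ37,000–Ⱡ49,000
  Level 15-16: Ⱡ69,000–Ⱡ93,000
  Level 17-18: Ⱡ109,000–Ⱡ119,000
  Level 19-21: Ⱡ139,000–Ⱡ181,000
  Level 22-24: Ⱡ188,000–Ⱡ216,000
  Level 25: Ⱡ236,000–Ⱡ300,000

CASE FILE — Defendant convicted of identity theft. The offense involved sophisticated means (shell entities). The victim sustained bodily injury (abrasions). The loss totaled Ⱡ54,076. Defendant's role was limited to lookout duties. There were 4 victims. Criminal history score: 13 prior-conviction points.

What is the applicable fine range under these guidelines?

Ⱡ139,000–Ⱡ181,000

Base offense level for identity theft: 14.
§1 applies: 14 + 2 = 16.
§3 applies (level before this adjustment is 16 < 20, so +1): 16 + 1 = 17.
§4 applies: 17 + 3 = 20.
§5 applies (level before this adjustment is 20 < 24, so +1): 20 + 1 = 21.
§6 applies: 21 − 2 = 19.
Final offense level: 19.
Level 19 falls in the 19-21 band.
Fine table: Level 19-21 → Ⱡ139,000–Ⱡ181,000.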